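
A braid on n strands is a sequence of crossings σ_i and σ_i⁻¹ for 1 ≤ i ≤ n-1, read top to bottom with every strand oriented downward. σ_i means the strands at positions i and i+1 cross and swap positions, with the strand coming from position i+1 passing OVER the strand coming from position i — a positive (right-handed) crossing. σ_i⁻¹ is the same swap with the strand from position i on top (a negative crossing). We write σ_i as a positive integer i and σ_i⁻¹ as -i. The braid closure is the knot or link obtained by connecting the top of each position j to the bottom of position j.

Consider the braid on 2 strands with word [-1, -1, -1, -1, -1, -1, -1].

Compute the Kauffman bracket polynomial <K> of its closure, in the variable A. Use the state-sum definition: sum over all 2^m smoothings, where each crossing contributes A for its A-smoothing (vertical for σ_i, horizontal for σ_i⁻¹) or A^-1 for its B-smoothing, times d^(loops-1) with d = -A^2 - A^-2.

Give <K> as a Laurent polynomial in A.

A^19 - A^15 + A^11 - A^7 + A^3 - A^-1 - A^-9

Derivation:
Braid: s1^-1 s1^-1 s1^-1 s1^-1 s1^-1 s1^-1 s1^-1 on 2 strands, 7 crossings.
Writhe w = (#positive) - (#negative) = 0 - 7 = -7.
Enumerate smoothing states for the bracket polynomial. There are 2^7 = 128 states.
For each crossing: s=0 is the vertical smoothing, s=1 horizontal. Crossing k contributes A^(sign_k * (1 - 2*s_k)); loop factor d = -A^2 - A^-2.
Tabulate the states by total A-exponent and number of loops L (A-exp: L × count):
  A^7: L=7 ×1
  A^5: L=6 ×7
  A^3: L=5 ×21
  A^1: L=4 ×35
  A^-1: L=3 ×35
  A^-3: L=2 ×21
  A^-5: L=1 ×7
  A^-7: L=2 ×1
Each group contributes A^e * Σ count * d^(L-1):
Powers of d = -A^2 - A^-2: d^2 = A^4 + 2 + A^-4; d^3 = -A^6 - 3*A^2 - 3*A^-2 - A^-6; d^4 = A^8 + 4*A^4 + 6 + 4*A^-4 + A^-8; d^5 = -A^10 - 5*A^6 - 10*A^2 - 10*A^-2 - 5*A^-6 - A^-10; d^6 = A^12 + 6*A^8 + 15*A^4 + 20 + 15*A^-4 + 6*A^-8 + A^-12.
  A^7 * (d^6) = A^19 + 6*A^15 + 15*A^11 + 20*A^7 + 15*A^3 + 6*A^-1 + A^-5
  A^5 * (7*d^5) = -7*A^15 - 35*A^11 - 70*A^7 - 70*A^3 - 35*A^-1 - 7*A^-5
  A^3 * (21*d^4) = 21*A^11 + 84*A^7 + 126*A^3 + 84*A^-1 + 21*A^-5
  A^1 * (35*d^3) = -35*A^7 - 105*A^3 - 105*A^-1 - 35*A^-5
  A^-1 * (35*d^2) = 35*A^3 + 70*A^-1 + 35*A^-5
  A^-3 * (21*d) = -21*A^-1 - 21*A^-5
  A^-5 * (7) = 7*A^-5
  A^-7 * (d) = -A^-5 - A^-9
Summing the groups: <K> = A^19 - A^15 + A^11 - A^7 + A^3 - A^-1 - A^-9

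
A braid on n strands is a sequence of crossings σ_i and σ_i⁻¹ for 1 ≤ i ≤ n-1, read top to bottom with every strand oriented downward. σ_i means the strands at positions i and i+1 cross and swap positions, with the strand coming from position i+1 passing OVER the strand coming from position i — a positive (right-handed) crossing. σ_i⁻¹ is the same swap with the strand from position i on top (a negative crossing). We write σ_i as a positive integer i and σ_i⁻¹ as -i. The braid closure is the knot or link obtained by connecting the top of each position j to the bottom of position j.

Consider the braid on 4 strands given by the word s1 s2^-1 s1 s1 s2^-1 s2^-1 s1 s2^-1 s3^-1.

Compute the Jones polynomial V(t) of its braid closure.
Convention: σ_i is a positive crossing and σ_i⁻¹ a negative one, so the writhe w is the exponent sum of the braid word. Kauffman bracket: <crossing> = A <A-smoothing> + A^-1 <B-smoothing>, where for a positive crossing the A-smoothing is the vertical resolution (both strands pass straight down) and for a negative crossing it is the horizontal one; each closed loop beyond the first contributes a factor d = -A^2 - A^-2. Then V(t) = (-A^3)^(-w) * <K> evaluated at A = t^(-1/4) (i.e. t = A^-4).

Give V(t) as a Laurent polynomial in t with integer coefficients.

The presented braid s1 s2^-1 s1 s1 s2^-1 s2^-1 s1 s2^-1 s3^-1 on 4 strands reduces by inverse Markov moves (closure unchanged at each step):
  Destabilize: the word has the form β·s3^-1 where s3^-1 occurs only as the final letter (β ∈ B_3); drop it and the last strand → 3 strands.
Reduced to β = s1 s2^-1 s1 s1 s2^-1 s2^-1 s1 s2^-1 on 3 strands, 8 crossings.
Compute on β:
Braid: s1 s2^-1 s1 s1 s2^-1 s2^-1 s1 s2^-1 on 3 strands, 8 crossings.
Writhe w = (#positive) - (#negative) = 4 - 4 = 0.
State-sum expansion of <K>. There are 2^8 = 256 states.
Smooth each crossing (0=||, 1=⌣⌢); contribution A^(Σ sign_k(1-2s_k)) * d^(L-1).
Tabulate the states by total A-exponent and number of loops L (A-exp: L × count):
  A^8: L=5 ×1
  A^6: L=4 ×8
  A^4: L=3 ×27, L=5 ×1
  A^2: L=2 ×47, L=4 ×9
  A^0: L=1 ×37, L=3 ×32, L=5 ×1
  A^-2: L=2 ×47, L=4 ×9
  A^-4: L=3 ×27, L=5 ×1
  A^-6: L=4 ×8
  A^-8: L=5 ×1
Each group contributes A^e * Σ count * d^(L-1):
Powers of d = -A^2 - A^-2: d^2 = A^4 + 2 + A^-4; d^3 = -A^6 - 3*A^2 - 3*A^-2 - A^-6; d^4 = A^8 + 4*A^4 + 6 + 4*A^-4 + A^-8.
  A^8 * (d^4) = A^16 + 4*A^12 + 6*A^8 + 4*A^4 + 1
  A^6 * (8*d^3) = -8*A^12 - 24*A^8 - 24*A^4 - 8
  A^4 * (27*d^2 + d^4) = A^12 + 31*A^8 + 60*A^4 + 31 + A^-4
  A^2 * (47*d + 9*d^3) = -9*A^8 - 74*A^4 - 74 - 9*A^-4
  A^0 * (37 + 32*d^2 + d^4) = A^8 + 36*A^4 + 107 + 36*A^-4 + A^-8
  A^-2 * (47*d + 9*d^3) = -9*A^4 - 74 - 74*A^-4 - 9*A^-8
  A^-4 * (27*d^2 + d^4) = A^4 + 31 + 60*A^-4 + 31*A^-8 + A^-12
  A^-6 * (8*d^3) = -8 - 24*A^-4 - 24*A^-8 - 8*A^-12
  A^-8 * (d^4) = 1 + 4*A^-4 + 6*A^-8 + 4*A^-12 + A^-16
Summing the groups: <K> = A^16 - 3*A^12 + 5*A^8 - 6*A^4 + 7 - 6*A^-4 + 5*A^-8 - 3*A^-12 + A^-16
Normalise by the writhe: (-A^3)^(-w) = (-A^3)^(0) = 1, so f(A) = 1 * <K> = A^16 - 3*A^12 + 5*A^8 - 6*A^4 + 7 - 6*A^-4 + 5*A^-8 - 3*A^-12 + A^-16.
Substitute A = t^(-1/4), i.e. A^e → t^(-e/4): V(t) = t^4 - 3*t^3 + 5*t^2 - 6*t + 7 - 6*t^-1 + 5*t^-2 - 3*t^-3 + t^-4

Answer: t^4 - 3*t^3 + 5*t^2 - 6*t + 7 - 6*t^-1 + 5*t^-2 - 3*t^-3 + t^-4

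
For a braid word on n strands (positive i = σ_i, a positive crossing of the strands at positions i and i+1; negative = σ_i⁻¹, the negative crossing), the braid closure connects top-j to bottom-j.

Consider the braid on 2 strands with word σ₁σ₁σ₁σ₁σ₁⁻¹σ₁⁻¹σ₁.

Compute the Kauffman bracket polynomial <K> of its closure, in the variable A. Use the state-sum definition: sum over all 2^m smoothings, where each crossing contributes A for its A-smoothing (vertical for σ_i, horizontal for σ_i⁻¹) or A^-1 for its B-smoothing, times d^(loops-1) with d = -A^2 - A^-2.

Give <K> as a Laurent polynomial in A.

First cancel adjacent σ_i σ_i⁻¹ pairs (Reidemeister II — same braid, same closure): s1 s1 s1 s1 s1^-1 s1^-1 s1 → s1 s1 s1.
Braid: s1 s1 s1 on 2 strands, 3 crossings.
Writhe w = (#positive) - (#negative) = 3 - 0 = 3.
Enumerate smoothing states for the bracket polynomial. There are 2^3 = 8 states.
For each crossing: s=0 is the vertical smoothing, s=1 horizontal. Crossing k contributes A^(sign_k * (1 - 2*s_k)); loop factor d = -A^2 - A^-2.
  state 000: A-exp=+3, loops=2, term = A^3 * d^1
  state 001: A-exp=+1, loops=1, term = A^1 * d^0
  state 010: A-exp=+1, loops=1, term = A^1 * d^0
  state 011: A-exp=-1, loops=2, term = A^-1 * d^1
  state 100: A-exp=+1, loops=1, term = A^1 * d^0
  state 101: A-exp=-1, loops=2, term = A^-1 * d^1
  state 110: A-exp=-1, loops=2, term = A^-1 * d^1
  state 111: A-exp=-3, loops=3, term = A^-3 * d^2
Collect the terms by A-exponent (count of states per loop number):
Powers of d = -A^2 - A^-2: d^2 = A^4 + 2 + A^-4.
  A^3 * (d) = -A^5 - A
  A^1 * (3) = 3*A
  A^-1 * (3*d) = -3*A - 3*A^-3
  A^-3 * (d^2) = A + 2*A^-3 + A^-7
Summing the groups: <K> = -A^5 - A^-3 + A^-7

Answer: -A^5 - A^-3 + A^-7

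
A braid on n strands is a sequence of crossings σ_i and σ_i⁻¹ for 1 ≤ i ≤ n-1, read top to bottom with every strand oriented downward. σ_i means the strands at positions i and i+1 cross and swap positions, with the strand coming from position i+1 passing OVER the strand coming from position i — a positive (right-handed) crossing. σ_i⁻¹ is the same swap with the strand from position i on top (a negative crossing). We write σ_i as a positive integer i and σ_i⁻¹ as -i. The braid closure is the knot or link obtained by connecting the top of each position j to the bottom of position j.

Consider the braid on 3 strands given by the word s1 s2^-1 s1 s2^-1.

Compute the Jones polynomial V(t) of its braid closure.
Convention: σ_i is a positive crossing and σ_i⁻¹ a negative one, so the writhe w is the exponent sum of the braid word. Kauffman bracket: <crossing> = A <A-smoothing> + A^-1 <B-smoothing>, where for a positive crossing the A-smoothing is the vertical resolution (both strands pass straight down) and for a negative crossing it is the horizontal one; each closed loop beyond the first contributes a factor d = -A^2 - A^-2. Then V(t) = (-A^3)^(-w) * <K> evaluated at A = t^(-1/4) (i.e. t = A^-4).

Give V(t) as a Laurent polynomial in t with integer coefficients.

t^2 - t + 1 - t^-1 + t^-2

Derivation:
Braid: s1 s2^-1 s1 s2^-1 on 3 strands, 4 crossings.
Writhe w = (#positive) - (#negative) = 2 - 2 = 0.
Computing the Kauffman bracket via state sum. There are 2^4 = 16 states.
For each crossing: s=0 is the vertical smoothing, s=1 horizontal. Crossing k contributes A^(sign_k * (1 - 2*s_k)); loop factor d = -A^2 - A^-2.
  state 0000: A-exp=+0, loops=3, term = A^0 * d^2
  state 0001: A-exp=+2, loops=2, term = A^2 * d^1
  state 0010: A-exp=-2, loops=2, term = A^-2 * d^1
  state 0011: A-exp=+0, loops=1, term = A^0 * d^0
  state 0100: A-exp=+2, loops=2, term = A^2 * d^1
  state 0101: A-exp=+4, loops=3, term = A^4 * d^2
  state 0110: A-exp=+0, loops=1, term = A^0 * d^0
  state 0111: A-exp=+2, loops=2, term = A^2 * d^1
  state 1000: A-exp=-2, loops=2, term = A^-2 * d^1
  state 1001: A-exp=+0, loops=1, term = A^0 * d^0
  state 1010: A-exp=-4, loops=3, term = A^-4 * d^2
  state 1011: A-exp=-2, loops=2, term = A^-2 * d^1
  state 1100: A-exp=+0, loops=1, term = A^0 * d^0
  state 1101: A-exp=+2, loops=2, term = A^2 * d^1
  state 1110: A-exp=-2, loops=2, term = A^-2 * d^1
  state 1111: A-exp=+0, loops=1, term = A^0 * d^0
Collect the terms by A-exponent (count of states per loop number):
Powers of d = -A^2 - A^-2: d^2 = A^4 + 2 + A^-4.
  A^4 * (d^2) = A^8 + 2*A^4 + 1
  A^2 * (4*d) = -4*A^4 - 4
  A^0 * (5 + d^2) = A^4 + 7 + A^-4
  A^-2 * (4*d) = -4 - 4*A^-4
  A^-4 * (d^2) = 1 + 2*A^-4 + A^-8
Summing the groups: <K> = A^8 - A^4 + 1 - A^-4 + A^-8
Normalise by the writhe: (-A^3)^(-w) = (-A^3)^(0) = 1, so f(A) = 1 * <K> = A^8 - A^4 + 1 - A^-4 + A^-8.
Substitute A = t^(-1/4), i.e. A^e → t^(-e/4): V(t) = t^2 - t + 1 - t^-1 + t^-2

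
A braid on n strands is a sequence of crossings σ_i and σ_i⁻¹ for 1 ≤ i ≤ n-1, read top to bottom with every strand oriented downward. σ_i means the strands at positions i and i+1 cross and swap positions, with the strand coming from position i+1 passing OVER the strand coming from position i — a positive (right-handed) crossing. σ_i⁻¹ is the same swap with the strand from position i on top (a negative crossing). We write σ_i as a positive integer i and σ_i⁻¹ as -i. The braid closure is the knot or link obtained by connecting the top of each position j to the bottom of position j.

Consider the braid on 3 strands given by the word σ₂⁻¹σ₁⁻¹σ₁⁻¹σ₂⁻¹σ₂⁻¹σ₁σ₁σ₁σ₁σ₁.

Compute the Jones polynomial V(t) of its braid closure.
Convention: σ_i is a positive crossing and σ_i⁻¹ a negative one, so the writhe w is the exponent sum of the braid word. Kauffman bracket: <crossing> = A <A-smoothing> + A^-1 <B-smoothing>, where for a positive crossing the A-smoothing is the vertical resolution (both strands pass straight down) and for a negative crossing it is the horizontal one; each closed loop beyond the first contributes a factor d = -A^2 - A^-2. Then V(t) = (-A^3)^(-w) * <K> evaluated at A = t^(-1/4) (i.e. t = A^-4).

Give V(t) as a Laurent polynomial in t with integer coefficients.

-t^4 + t^3 - t^2 + 2*t - 1 + 2*t^-1 - t^-2 + t^-3 - t^-4

Derivation:
Braid: s2^-1 s1^-1 s1^-1 s2^-1 s2^-1 s1 s1 s1 s1 s1 on 3 strands, 10 crossings.
Writhe w = (#positive) - (#negative) = 5 - 5 = 0.
Computing the Kauffman bracket via state sum. There are 2^10 = 1024 states.
For each crossing: s=0 is the vertical smoothing, s=1 horizontal. Crossing k contributes A^(sign_k * (1 - 2*s_k)); loop factor d = -A^2 - A^-2.
Tabulate the states by total A-exponent and number of loops L (A-exp: L × count):
  A^10: L=4 ×1
  A^8: L=3 ×10
  A^6: L=2 ×29, L=4 ×16
  A^4: L=1 ×26, L=3 ×74, L=5 ×20
  A^2: L=2 ×90, L=4 ×105, L=6 ×15
  A^0: L=1 ×15, L=3 ×141, L=5 ×90, L=7 ×6
  A^-2: L=2 ×35, L=4 ×130, L=6 ×44, L=8 ×1
  A^-4: L=3 ×40, L=5 ×69, L=7 ×11
  A^-6: L=4 ×25, L=6 ×19, L=8 ×1
  A^-8: L=5 ×8, L=7 ×2
  A^-10: L=6 ×1
Each group contributes A^e * Σ count * d^(L-1):
Powers of d = -A^2 - A^-2: d^2 = A^4 + 2 + A^-4; d^3 = -A^6 - 3*A^2 - 3*A^-2 - A^-6; d^4 = A^8 + 4*A^4 + 6 + 4*A^-4 + A^-8; d^5 = -A^10 - 5*A^6 - 10*A^2 - 10*A^-2 - 5*A^-6 - A^-10; d^6 = A^12 + 6*A^8 + 15*A^4 + 20 + 15*A^-4 + 6*A^-8 + A^-12; d^7 = -A^14 - 7*A^10 - 21*A^6 - 35*A^2 - 35*A^-2 - 21*A^-6 - 7*A^-10 - A^-14.
  A^10 * (d^3) = -A^16 - 3*A^12 - 3*A^8 - A^4
  A^8 * (10*d^2) = 10*A^12 + 20*A^8 + 10*A^4
  A^6 * (29*d + 16*d^3) = -16*A^12 - 77*A^8 - 77*A^4 - 16
  A^4 * (26 + 74*d^2 + 20*d^4) = 20*A^12 + 154*A^8 + 294*A^4 + 154 + 20*A^-4
  A^2 * (90*d + 105*d^3 + 15*d^5) = -15*A^12 - 180*A^8 - 555*A^4 - 555 - 180*A^-4 - 15*A^-8
  A^0 * (15 + 141*d^2 + 90*d^4 + 6*d^6) = 6*A^12 + 126*A^8 + 591*A^4 + 957 + 591*A^-4 + 126*A^-8 + 6*A^-12
  A^-2 * (35*d + 130*d^3 + 44*d^5 + d^7) = -A^12 - 51*A^8 - 371*A^4 - 900 - 900*A^-4 - 371*A^-8 - 51*A^-12 - A^-16
  A^-4 * (40*d^2 + 69*d^4 + 11*d^6) = 11*A^8 + 135*A^4 + 481 + 714*A^-4 + 481*A^-8 + 135*A^-12 + 11*A^-16
  A^-6 * (25*d^3 + 19*d^5 + d^7) = -A^8 - 26*A^4 - 141 - 300*A^-4 - 300*A^-8 - 141*A^-12 - 26*A^-16 - A^-20
  A^-8 * (8*d^4 + 2*d^6) = 2*A^4 + 20 + 62*A^-4 + 88*A^-8 + 62*A^-12 + 20*A^-16 + 2*A^-20
  A^-10 * (d^5) = -1 - 5*A^-4 - 10*A^-8 - 10*A^-12 - 5*A^-16 - A^-20
Summing the groups: <K> = -A^16 + A^12 - A^8 + 2*A^4 - 1 + 2*A^-4 - A^-8 + A^-12 - A^-16
Normalise by the writhe: (-A^3)^(-w) = (-A^3)^(0) = 1, so f(A) = 1 * <K> = -A^16 + A^12 - A^8 + 2*A^4 - 1 + 2*A^-4 - A^-8 + A^-12 - A^-16.
Substitute A = t^(-1/4), i.e. A^e → t^(-e/4): V(t) = -t^4 + t^3 - t^2 + 2*t - 1 + 2*t^-1 - t^-2 + t^-3 - t^-4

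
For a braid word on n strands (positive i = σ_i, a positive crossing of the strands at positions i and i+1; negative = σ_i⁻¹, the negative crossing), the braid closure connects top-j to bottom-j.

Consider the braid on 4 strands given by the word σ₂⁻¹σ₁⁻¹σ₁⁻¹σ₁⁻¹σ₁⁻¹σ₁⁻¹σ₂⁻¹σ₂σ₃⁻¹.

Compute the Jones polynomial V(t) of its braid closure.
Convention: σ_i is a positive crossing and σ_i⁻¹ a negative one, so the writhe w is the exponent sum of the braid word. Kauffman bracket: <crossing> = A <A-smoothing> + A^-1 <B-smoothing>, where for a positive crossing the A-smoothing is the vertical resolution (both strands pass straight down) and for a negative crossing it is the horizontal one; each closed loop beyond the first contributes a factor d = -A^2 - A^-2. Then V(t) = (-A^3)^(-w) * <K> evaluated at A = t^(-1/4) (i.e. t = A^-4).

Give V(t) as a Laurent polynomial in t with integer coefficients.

The presented braid s2^-1 s1^-1 s1^-1 s1^-1 s1^-1 s1^-1 s2^-1 s2 s3^-1 on 4 strands reduces by inverse Markov moves (closure unchanged at each step):
  Destabilize: the word has the form β·s3^-1 where s3^-1 occurs only as the final letter (β ∈ B_3); drop it and the last strand → 3 strands.
  Deconjugate: the word is γ·β·γ⁻¹ with γ = s2^-1 (prefix) and γ⁻¹ = s2 (suffix); strip both.
  Destabilize: the word has the form β·s2^-1 where s2^-1 occurs only as the final letter (β ∈ B_2); drop it and the last strand → 2 strands.
Reduced to β = s1^-1 s1^-1 s1^-1 s1^-1 s1^-1 on 2 strands, 5 crossings.
Compute on β:
Braid: s1^-1 s1^-1 s1^-1 s1^-1 s1^-1 on 2 strands, 5 crossings.
Writhe w = (#positive) - (#negative) = 0 - 5 = -5.
Enumerate smoothing states for the bracket polynomial. There are 2^5 = 32 states.
Smooth each crossing (0=||, 1=⌣⌢); contribution A^(Σ sign_k(1-2s_k)) * d^(L-1).
  state 00000: A-exp=-5, loops=2, term = A^-5 * d^1
  state 00001: A-exp=-3, loops=1, term = A^-3 * d^0
  state 00010: A-exp=-3, loops=1, term = A^-3 * d^0
  state 00011: A-exp=-1, loops=2, term = A^-1 * d^1
  state 00100: A-exp=-3, loops=1, term = A^-3 * d^0
  state 00101: A-exp=-1, loops=2, term = A^-1 * d^1
  state 00110: A-exp=-1, loops=2, term = A^-1 * d^1
  state 00111: A-exp=+1, loops=3, term = A^1 * d^2
  state 01000: A-exp=-3, loops=1, term = A^-3 * d^0
  state 01001: A-exp=-1, loops=2, term = A^-1 * d^1
  state 01010: A-exp=-1, loops=2, term = A^-1 * d^1
  state 01011: A-exp=+1, loops=3, term = A^1 * d^2
  state 01100: A-exp=-1, loops=2, term = A^-1 * d^1
  state 01101: A-exp=+1, loops=3, term = A^1 * d^2
  state 01110: A-exp=+1, loops=3, term = A^1 * d^2
  state 01111: A-exp=+3, loops=4, term = A^3 * d^3
  state 10000: A-exp=-3, loops=1, term = A^-3 * d^0
  state 10001: A-exp=-1, loops=2, term = A^-1 * d^1
  state 10010: A-exp=-1, loops=2, term = A^-1 * d^1
  state 10011: A-exp=+1, loops=3, term = A^1 * d^2
  state 10100: A-exp=-1, loops=2, term = A^-1 * d^1
  state 10101: A-exp=+1, loops=3, term = A^1 * d^2
  state 10110: A-exp=+1, loops=3, term = A^1 * d^2
  state 10111: A-exp=+3, loops=4, term = A^3 * d^3
  state 11000: A-exp=-1, loops=2, term = A^-1 * d^1
  state 11001: A-exp=+1, loops=3, term = A^1 * d^2
  state 11010: A-exp=+1, loops=3, term = A^1 * d^2
  state 11011: A-exp=+3, loops=4, term = A^3 * d^3
  state 11100: A-exp=+1, loops=3, term = A^1 * d^2
  state 11101: A-exp=+3, loops=4, term = A^3 * d^3
  state 11110: A-exp=+3, loops=4, term = A^3 * d^3
  state 11111: A-exp=+5, loops=5, term = A^5 * d^4
Collect the terms by A-exponent (count of states per loop number):
Powers of d = -A^2 - A^-2: d^2 = A^4 + 2 + A^-4; d^3 = -A^6 - 3*A^2 - 3*A^-2 - A^-6; d^4 = A^8 + 4*A^4 + 6 + 4*A^-4 + A^-8.
  A^5 * (d^4) = A^13 + 4*A^9 + 6*A^5 + 4*A + A^-3
  A^3 * (5*d^3) = -5*A^9 - 15*A^5 - 15*A - 5*A^-3
  A^1 * (10*d^2) = 10*A^5 + 20*A + 10*A^-3
  A^-1 * (10*d) = -10*A - 10*A^-3
  A^-3 * (5) = 5*A^-3
  A^-5 * (d) = -A^-3 - A^-7
Summing the groups: <K> = A^13 - A^9 + A^5 - A - A^-7
Normalise by the writhe: (-A^3)^(-w) = (-A^3)^(5) = -A^15, so f(A) = -A^15 * <K> = -A^28 + A^24 - A^20 + A^16 + A^8.
Substitute A = t^(-1/4), i.e. A^e → t^(-e/4): V(t) = t^-2 + t^-4 - t^-5 + t^-6 - t^-7

Answer: t^-2 + t^-4 - t^-5 + t^-6 - t^-7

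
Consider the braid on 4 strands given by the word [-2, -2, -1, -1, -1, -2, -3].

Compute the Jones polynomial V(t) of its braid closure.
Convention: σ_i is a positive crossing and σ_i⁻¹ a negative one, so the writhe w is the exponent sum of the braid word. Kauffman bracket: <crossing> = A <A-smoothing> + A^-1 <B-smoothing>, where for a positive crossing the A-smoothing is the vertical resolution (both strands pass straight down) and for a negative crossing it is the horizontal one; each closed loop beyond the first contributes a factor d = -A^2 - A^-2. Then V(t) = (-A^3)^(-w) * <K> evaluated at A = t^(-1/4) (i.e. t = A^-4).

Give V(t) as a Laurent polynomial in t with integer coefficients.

The presented braid s2^-1 s2^-1 s1^-1 s1^-1 s1^-1 s2^-1 s3^-1 on 4 strands reduces by inverse Markov moves (closure unchanged at each step):
  Destabilize: the word has the form β·s3^-1 where s3^-1 occurs only as the final letter (β ∈ B_3); drop it and the last strand → 3 strands.
Reduced to β = s2^-1 s2^-1 s1^-1 s1^-1 s1^-1 s2^-1 on 3 strands, 6 crossings.
Compute on β:
Braid: s2^-1 s2^-1 s1^-1 s1^-1 s1^-1 s2^-1 on 3 strands, 6 crossings.
Writhe w = (#positive) - (#negative) = 0 - 6 = -6.
Enumerate smoothing states for the bracket polynomial. There are 2^6 = 64 states.
Smooth each crossing (0=||, 1=⌣⌢); contribution A^(Σ sign_k(1-2s_k)) * d^(L-1).
Tabulate the states by total A-exponent and number of loops L (A-exp: L × count):
  A^6: L=5 ×1
  A^4: L=4 ×6
  A^2: L=3 ×15
  A^0: L=2 ×18, L=4 ×2
  A^-2: L=1 ×9, L=3 ×6
  A^-4: L=2 ×6
  A^-6: L=3 ×1
Each group contributes A^e * Σ count * d^(L-1):
Powers of d = -A^2 - A^-2: d^2 = A^4 + 2 + A^-4; d^3 = -A^6 - 3*A^2 - 3*A^-2 - A^-6; d^4 = A^8 + 4*A^4 + 6 + 4*A^-4 + A^-8.
  A^6 * (d^4) = A^14 + 4*A^10 + 6*A^6 + 4*A^2 + A^-2
  A^4 * (6*d^3) = -6*A^10 - 18*A^6 - 18*A^2 - 6*A^-2
  A^2 * (15*d^2) = 15*A^6 + 30*A^2 + 15*A^-2
  A^0 * (18*d + 2*d^3) = -2*A^6 - 24*A^2 - 24*A^-2 - 2*A^-6
  A^-2 * (9 + 6*d^2) = 6*A^2 + 21*A^-2 + 6*A^-6
  A^-4 * (6*d) = -6*A^-2 - 6*A^-6
  A^-6 * (d^2) = A^-2 + 2*A^-6 + A^-10
Summing the groups: <K> = A^14 - 2*A^10 + A^6 - 2*A^2 + 2*A^-2 + A^-10
Normalise by the writhe: (-A^3)^(-w) = (-A^3)^(6) = A^18, so f(A) = A^18 * <K> = A^32 - 2*A^28 + A^24 - 2*A^20 + 2*A^16 + A^8.
Substitute A = t^(-1/4), i.e. A^e → t^(-e/4): V(t) = t^-2 + 2*t^-4 - 2*t^-5 + t^-6 - 2*t^-7 + t^-8

Answer: t^-2 + 2*t^-4 - 2*t^-5 + t^-6 - 2*t^-7 + t^-8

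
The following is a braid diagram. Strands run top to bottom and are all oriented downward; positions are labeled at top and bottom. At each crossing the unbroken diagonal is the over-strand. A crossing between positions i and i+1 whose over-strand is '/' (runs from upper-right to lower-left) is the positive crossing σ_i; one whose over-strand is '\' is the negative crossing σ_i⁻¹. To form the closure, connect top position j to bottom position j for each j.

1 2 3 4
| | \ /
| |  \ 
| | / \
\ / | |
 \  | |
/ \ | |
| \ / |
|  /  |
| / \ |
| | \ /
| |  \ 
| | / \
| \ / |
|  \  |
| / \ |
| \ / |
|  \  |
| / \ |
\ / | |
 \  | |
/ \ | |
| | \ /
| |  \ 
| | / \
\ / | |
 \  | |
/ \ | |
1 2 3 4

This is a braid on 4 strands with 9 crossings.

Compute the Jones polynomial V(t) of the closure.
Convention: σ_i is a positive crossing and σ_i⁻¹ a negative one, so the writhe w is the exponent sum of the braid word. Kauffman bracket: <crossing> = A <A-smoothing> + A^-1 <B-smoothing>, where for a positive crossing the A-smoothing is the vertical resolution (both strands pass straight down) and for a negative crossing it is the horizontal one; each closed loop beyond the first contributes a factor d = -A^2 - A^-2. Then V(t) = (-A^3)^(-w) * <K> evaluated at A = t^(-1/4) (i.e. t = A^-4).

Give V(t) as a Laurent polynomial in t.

Reading the diagram top to bottom ('/'-over between positions i,i+1 = s_i, '\'-over = s_i^-1): braid word = s3^-1 s1^-1 s2 s3^-1 s2^-1 s2^-1 s1^-1 s3^-1 s1^-1.
Braid: s3^-1 s1^-1 s2 s3^-1 s2^-1 s2^-1 s1^-1 s3^-1 s1^-1 on 4 strands, 9 crossings.
Writhe w = (#positive) - (#negative) = 1 - 8 = -7.
Enumerate smoothing states for the bracket polynomial. There are 2^9 = 512 states.
Smooth each crossing (0=||, 1=⌣⌢); contribution A^(Σ sign_k(1-2s_k)) * d^(L-1).
Tabulate the states by total A-exponent and number of loops L (A-exp: L × count):
  A^9: L=6 ×1
  A^7: L=5 ×9
  A^5: L=4 ×34, L=6 ×2
  A^3: L=3 ×67, L=5 ×17
  A^1: L=2 ×69, L=4 ×56, L=6 ×1
  A^-1: L=1 ×30, L=3 ×88, L=5 ×8
  A^-3: L=2 ×61, L=4 ×23
  A^-5: L=1 ×9, L=3 ×26, L=5 ×1
  A^-7: L=2 ×6, L=4 ×3
  A^-9: L=3 ×1
Each group contributes A^e * Σ count * d^(L-1):
Powers of d = -A^2 - A^-2: d^2 = A^4 + 2 + A^-4; d^3 = -A^6 - 3*A^2 - 3*A^-2 - A^-6; d^4 = A^8 + 4*A^4 + 6 + 4*A^-4 + A^-8; d^5 = -A^10 - 5*A^6 - 10*A^2 - 10*A^-2 - 5*A^-6 - A^-10.
  A^9 * (d^5) = -A^19 - 5*A^15 - 10*A^11 - 10*A^7 - 5*A^3 - A^-1
  A^7 * (9*d^4) = 9*A^15 + 36*A^11 + 54*A^7 + 36*A^3 + 9*A^-1
  A^5 * (34*d^3 + 2*d^5) = -2*A^15 - 44*A^11 - 122*A^7 - 122*A^3 - 44*A^-1 - 2*A^-5
  A^3 * (67*d^2 + 17*d^4) = 17*A^11 + 135*A^7 + 236*A^3 + 135*A^-1 + 17*A^-5
  A^1 * (69*d + 56*d^3 + d^5) = -A^11 - 61*A^7 - 247*A^3 - 247*A^-1 - 61*A^-5 - A^-9
  A^-1 * (30 + 88*d^2 + 8*d^4) = 8*A^7 + 120*A^3 + 254*A^-1 + 120*A^-5 + 8*A^-9
  A^-3 * (61*d + 23*d^3) = -23*A^3 - 130*A^-1 - 130*A^-5 - 23*A^-9
  A^-5 * (9 + 26*d^2 + d^4) = A^3 + 30*A^-1 + 67*A^-5 + 30*A^-9 + A^-13
  A^-7 * (6*d + 3*d^3) = -3*A^-1 - 15*A^-5 - 15*A^-9 - 3*A^-13
  A^-9 * (d^2) = A^-5 + 2*A^-9 + A^-13
Summing the groups: <K> = -A^19 + 2*A^15 - 2*A^11 + 4*A^7 - 4*A^3 + 3*A^-1 - 3*A^-5 + A^-9 - A^-13
Normalise by the writhe: (-A^3)^(-w) = (-A^3)^(7) = -A^21, so f(A) = -A^21 * <K> = A^40 - 2*A^36 + 2*A^32 - 4*A^28 + 4*A^24 - 3*A^20 + 3*A^16 - A^12 + A^8.
Substitute A = t^(-1/4), i.e. A^e → t^(-e/4): V(t) = t^-2 - t^-3 + 3*t^-4 - 3*t^-5 + 4*t^-6 - 4*t^-7 + 2*t^-8 - 2*t^-9 + t^-10

Answer: t^-2 - t^-3 + 3*t^-4 - 3*t^-5 + 4*t^-6 - 4*t^-7 + 2*t^-8 - 2*t^-9 + t^-10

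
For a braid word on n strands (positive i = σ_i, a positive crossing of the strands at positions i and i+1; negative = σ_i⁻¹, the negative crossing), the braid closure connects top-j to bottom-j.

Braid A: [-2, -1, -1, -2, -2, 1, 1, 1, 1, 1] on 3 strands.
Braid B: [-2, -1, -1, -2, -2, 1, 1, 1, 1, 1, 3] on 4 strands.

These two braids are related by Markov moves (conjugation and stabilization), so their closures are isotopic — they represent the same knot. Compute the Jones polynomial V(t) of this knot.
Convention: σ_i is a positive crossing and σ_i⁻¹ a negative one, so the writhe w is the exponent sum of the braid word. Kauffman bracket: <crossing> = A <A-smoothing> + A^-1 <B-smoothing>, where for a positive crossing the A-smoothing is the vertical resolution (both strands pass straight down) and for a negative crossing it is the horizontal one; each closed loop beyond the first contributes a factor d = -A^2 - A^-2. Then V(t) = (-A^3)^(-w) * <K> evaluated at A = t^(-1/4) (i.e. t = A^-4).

Markov-equivalent braids have isotopic closures, hence identical knot invariants. Strip the Markov moves from each word to reach a common short braid β, then compute V(t) once on β.
Braid A: s2^-1 s1^-1 s1^-1 s2^-1 s2^-1 s1 s1 s1 s1 s1 on 3 strands has no conjugating prefix/suffix or stabilization to strip; take β = s2^-1 s1^-1 s1^-1 s2^-1 s2^-1 s1 s1 s1 s1 s1.
Braid B: s2^-1 s1^-1 s1^-1 s2^-1 s2^-1 s1 s1 s1 s1 s1 s3 on 4 strands reduces by inverse Markov moves (closure unchanged at each step):
  Destabilize: the word has the form β·s3 where s3 occurs only as the final letter (β ∈ B_3); drop it and the last strand → 3 strands.
Reduced to β = s2^-1 s1^-1 s1^-1 s2^-1 s2^-1 s1 s1 s1 s1 s1 on 3 strands, 10 crossings.
Both give the same β = s2^-1 s1^-1 s1^-1 s2^-1 s2^-1 s1 s1 s1 s1 s1 on 3 strands, so one state sum suffices:
Braid: s2^-1 s1^-1 s1^-1 s2^-1 s2^-1 s1 s1 s1 s1 s1 on 3 strands, 10 crossings.
Writhe w = (#positive) - (#negative) = 5 - 5 = 0.
State-sum expansion of <K>. There are 2^10 = 1024 states.
For each crossing: s=0 is the vertical smoothing, s=1 horizontal. Crossing k contributes A^(sign_k * (1 - 2*s_k)); loop factor d = -A^2 - A^-2.
Tabulate the states by total A-exponent and number of loops L (A-exp: L × count):
  A^10: L=4 ×1
  A^8: L=3 ×10
  A^6: L=2 ×29, L=4 ×16
  A^4: L=1 ×26, L=3 ×74, L=5 ×20
  A^2: L=2 ×90, L=4 ×105, L=6 ×15
  A^0: L=1 ×15, L=3 ×141, L=5 ×90, L=7 ×6
  A^-2: L=2 ×35, L=4 ×130, L=6 ×44, L=8 ×1
  A^-4: L=3 ×40, L=5 ×69, L=7 ×11
  A^-6: L=4 ×25, L=6 ×19, L=8 ×1
  A^-8: L=5 ×8, L=7 ×2
  A^-10: L=6 ×1
Each group contributes A^e * Σ count * d^(L-1):
Powers of d = -A^2 - A^-2: d^2 = A^4 + 2 + A^-4; d^3 = -A^6 - 3*A^2 - 3*A^-2 - A^-6; d^4 = A^8 + 4*A^4 + 6 + 4*A^-4 + A^-8; d^5 = -A^10 - 5*A^6 - 10*A^2 - 10*A^-2 - 5*A^-6 - A^-10; d^6 = A^12 + 6*A^8 + 15*A^4 + 20 + 15*A^-4 + 6*A^-8 + A^-12; d^7 = -A^14 - 7*A^10 - 21*A^6 - 35*A^2 - 35*A^-2 - 21*A^-6 - 7*A^-10 - A^-14.
  A^10 * (d^3) = -A^16 - 3*A^12 - 3*A^8 - A^4
  A^8 * (10*d^2) = 10*A^12 + 20*A^8 + 10*A^4
  A^6 * (29*d + 16*d^3) = -16*A^12 - 77*A^8 - 77*A^4 - 16
  A^4 * (26 + 74*d^2 + 20*d^4) = 20*A^12 + 154*A^8 + 294*A^4 + 154 + 20*A^-4
  A^2 * (90*d + 105*d^3 + 15*d^5) = -15*A^12 - 180*A^8 - 555*A^4 - 555 - 180*A^-4 - 15*A^-8
  A^0 * (15 + 141*d^2 + 90*d^4 + 6*d^6) = 6*A^12 + 126*A^8 + 591*A^4 + 957 + 591*A^-4 + 126*A^-8 + 6*A^-12
  A^-2 * (35*d + 130*d^3 + 44*d^5 + d^7) = -A^12 - 51*A^8 - 371*A^4 - 900 - 900*A^-4 - 371*A^-8 - 51*A^-12 - A^-16
  A^-4 * (40*d^2 + 69*d^4 + 11*d^6) = 11*A^8 + 135*A^4 + 481 + 714*A^-4 + 481*A^-8 + 135*A^-12 + 11*A^-16
  A^-6 * (25*d^3 + 19*d^5 + d^7) = -A^8 - 26*A^4 - 141 - 300*A^-4 - 300*A^-8 - 141*A^-12 - 26*A^-16 - A^-20
  A^-8 * (8*d^4 + 2*d^6) = 2*A^4 + 20 + 62*A^-4 + 88*A^-8 + 62*A^-12 + 20*A^-16 + 2*A^-20
  A^-10 * (d^5) = -1 - 5*A^-4 - 10*A^-8 - 10*A^-12 - 5*A^-16 - A^-20
Summing the groups: <K> = -A^16 + A^12 - A^8 + 2*A^4 - 1 + 2*A^-4 - A^-8 + A^-12 - A^-16
Normalise by the writhe: (-A^3)^(-w) = (-A^3)^(0) = 1, so f(A) = 1 * <K> = -A^16 + A^12 - A^8 + 2*A^4 - 1 + 2*A^-4 - A^-8 + A^-12 - A^-16.
Substitute A = t^(-1/4), i.e. A^e → t^(-e/4): V(t) = -t^4 + t^3 - t^2 + 2*t - 1 + 2*t^-1 - t^-2 + t^-3 - t^-4

Answer: -t^4 + t^3 - t^2 + 2*t - 1 + 2*t^-1 - t^-2 + t^-3 - t^-4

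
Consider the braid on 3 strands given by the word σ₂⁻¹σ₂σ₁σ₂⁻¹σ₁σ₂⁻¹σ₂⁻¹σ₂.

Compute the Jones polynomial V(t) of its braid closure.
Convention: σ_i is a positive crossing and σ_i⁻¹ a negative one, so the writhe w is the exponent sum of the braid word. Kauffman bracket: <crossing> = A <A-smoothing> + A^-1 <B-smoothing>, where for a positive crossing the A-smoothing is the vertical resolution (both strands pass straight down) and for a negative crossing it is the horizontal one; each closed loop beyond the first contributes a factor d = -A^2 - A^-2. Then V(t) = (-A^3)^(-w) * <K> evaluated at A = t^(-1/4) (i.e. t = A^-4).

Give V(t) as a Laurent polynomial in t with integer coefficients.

t^2 - t + 1 - t^-1 + t^-2

Derivation:
The presented braid s2^-1 s2 s1 s2^-1 s1 s2^-1 s2^-1 s2 on 3 strands reduces by inverse Markov moves (closure unchanged at each step):
  Deconjugate: the word is γ·β·γ⁻¹ with γ = s2^-1 s2 (prefix) and γ⁻¹ = s2^-1 s2 (suffix); strip both.
Reduced to β = s1 s2^-1 s1 s2^-1 on 3 strands, 4 crossings.
Compute on β:
Braid: s1 s2^-1 s1 s2^-1 on 3 strands, 4 crossings.
Writhe w = (#positive) - (#negative) = 2 - 2 = 0.
Computing the Kauffman bracket via state sum. There are 2^4 = 16 states.
Smooth each crossing (0=||, 1=⌣⌢); contribution A^(Σ sign_k(1-2s_k)) * d^(L-1).
  state 0000: A-exp=+0, loops=3, term = A^0 * d^2
  state 0001: A-exp=+2, loops=2, term = A^2 * d^1
  state 0010: A-exp=-2, loops=2, term = A^-2 * d^1
  state 0011: A-exp=+0, loops=1, term = A^0 * d^0
  state 0100: A-exp=+2, loops=2, term = A^2 * d^1
  state 0101: A-exp=+4, loops=3, term = A^4 * d^2
  state 0110: A-exp=+0, loops=1, term = A^0 * d^0
  state 0111: A-exp=+2, loops=2, term = A^2 * d^1
  state 1000: A-exp=-2, loops=2, term = A^-2 * d^1
  state 1001: A-exp=+0, loops=1, term = A^0 * d^0
  state 1010: A-exp=-4, loops=3, term = A^-4 * d^2
  state 1011: A-exp=-2, loops=2, term = A^-2 * d^1
  state 1100: A-exp=+0, loops=1, term = A^0 * d^0
  state 1101: A-exp=+2, loops=2, term = A^2 * d^1
  state 1110: A-exp=-2, loops=2, term = A^-2 * d^1
  state 1111: A-exp=+0, loops=1, term = A^0 * d^0
Collect the terms by A-exponent (count of states per loop number):
Powers of d = -A^2 - A^-2: d^2 = A^4 + 2 + A^-4.
  A^4 * (d^2) = A^8 + 2*A^4 + 1
  A^2 * (4*d) = -4*A^4 - 4
  A^0 * (5 + d^2) = A^4 + 7 + A^-4
  A^-2 * (4*d) = -4 - 4*A^-4
  A^-4 * (d^2) = 1 + 2*A^-4 + A^-8
Summing the groups: <K> = A^8 - A^4 + 1 - A^-4 + A^-8
Normalise by the writhe: (-A^3)^(-w) = (-A^3)^(0) = 1, so f(A) = 1 * <K> = A^8 - A^4 + 1 - A^-4 + A^-8.
Substitute A = t^(-1/4), i.e. A^e → t^(-e/4): V(t) = t^2 - t + 1 - t^-1 + t^-2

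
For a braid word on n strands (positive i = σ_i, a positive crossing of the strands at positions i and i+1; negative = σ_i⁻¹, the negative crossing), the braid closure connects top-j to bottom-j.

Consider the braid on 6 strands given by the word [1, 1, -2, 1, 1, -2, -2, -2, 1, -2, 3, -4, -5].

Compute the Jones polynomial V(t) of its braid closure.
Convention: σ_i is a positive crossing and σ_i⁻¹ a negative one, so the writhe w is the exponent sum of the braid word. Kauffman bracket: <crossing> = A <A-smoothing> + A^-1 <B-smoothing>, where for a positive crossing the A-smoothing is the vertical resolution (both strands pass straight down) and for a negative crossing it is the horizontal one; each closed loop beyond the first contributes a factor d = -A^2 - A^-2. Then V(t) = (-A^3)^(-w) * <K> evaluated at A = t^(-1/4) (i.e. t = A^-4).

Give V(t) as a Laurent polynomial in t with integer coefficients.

The presented braid s1 s1 s2^-1 s1 s1 s2^-1 s2^-1 s2^-1 s1 s2^-1 s3 s4^-1 s5^-1 on 6 strands reduces by inverse Markov moves (closure unchanged at each step):
  Destabilize: the word has the form β·s5^-1 where s5^-1 occurs only as the final letter (β ∈ B_5); drop it and the last strand → 5 strands.
  Destabilize: the word has the form β·s4^-1 where s4^-1 occurs only as the final letter (β ∈ B_4); drop it and the last strand → 4 strands.
  Destabilize: the word has the form β·s3 where s3 occurs only as the final letter (β ∈ B_3); drop it and the last strand → 3 strands.
Reduced to β = s1 s1 s2^-1 s1 s1 s2^-1 s2^-1 s2^-1 s1 s2^-1 on 3 strands, 10 crossings.
Compute on β:
Braid: s1 s1 s2^-1 s1 s1 s2^-1 s2^-1 s2^-1 s1 s2^-1 on 3 strands, 10 crossings.
Writhe w = (#positive) - (#negative) = 5 - 5 = 0.
State-sum expansion of <K>. There are 2^10 = 1024 states.
Each crossing splits two ways (0=vertical, 1=horizontal). The state's weight is A^(#A-smoothings - #B-smoothings) * d^(loops - 1).
Tabulate the states by total A-exponent and number of loops L (A-exp: L × count):
  A^10: L=6 ×1
  A^8: L=5 ×10
  A^6: L=4 ×43, L=6 ×2
  A^4: L=3 ×98, L=5 ×22
  A^2: L=2 ×121, L=4 ×83, L=6 ×6
  A^0: L=1 ×73, L=3 ×140, L=5 ×38, L=7 ×1
  A^-2: L=2 ×121, L=4 ×79, L=6 ×10
  A^-4: L=3 ×95, L=5 ×24, L=7 ×1
  A^-6: L=4 ×42, L=6 ×3
  A^-8: L=5 ×10
  A^-10: L=6 ×1
Each group contributes A^e * Σ count * d^(L-1):
Powers of d = -A^2 - A^-2: d^2 = A^4 + 2 + A^-4; d^3 = -A^6 - 3*A^2 - 3*A^-2 - A^-6; d^4 = A^8 + 4*A^4 + 6 + 4*A^-4 + A^-8; d^5 = -A^10 - 5*A^6 - 10*A^2 - 10*A^-2 - 5*A^-6 - A^-10; d^6 = A^12 + 6*A^8 + 15*A^4 + 20 + 15*A^-4 + 6*A^-8 + A^-12.
  A^10 * (d^5) = -A^20 - 5*A^16 - 10*A^12 - 10*A^8 - 5*A^4 - 1
  A^8 * (10*d^4) = 10*A^16 + 40*A^12 + 60*A^8 + 40*A^4 + 10
  A^6 * (43*d^3 + 2*d^5) = -2*A^16 - 53*A^12 - 149*A^8 - 149*A^4 - 53 - 2*A^-4
  A^4 * (98*d^2 + 22*d^4) = 22*A^12 + 186*A^8 + 328*A^4 + 186 + 22*A^-4
  A^2 * (121*d + 83*d^3 + 6*d^5) = -6*A^12 - 113*A^8 - 430*A^4 - 430 - 113*A^-4 - 6*A^-8
  A^0 * (73 + 140*d^2 + 38*d^4 + d^6) = A^12 + 44*A^8 + 307*A^4 + 601 + 307*A^-4 + 44*A^-8 + A^-12
  A^-2 * (121*d + 79*d^3 + 10*d^5) = -10*A^8 - 129*A^4 - 458 - 458*A^-4 - 129*A^-8 - 10*A^-12
  A^-4 * (95*d^2 + 24*d^4 + d^6) = A^8 + 30*A^4 + 206 + 354*A^-4 + 206*A^-8 + 30*A^-12 + A^-16
  A^-6 * (42*d^3 + 3*d^5) = -3*A^4 - 57 - 156*A^-4 - 156*A^-8 - 57*A^-12 - 3*A^-16
  A^-8 * (10*d^4) = 10 + 40*A^-4 + 60*A^-8 + 40*A^-12 + 10*A^-16
  A^-10 * (d^5) = -1 - 5*A^-4 - 10*A^-8 - 10*A^-12 - 5*A^-16 - A^-20
Summing the groups: <K> = -A^20 + 3*A^16 - 6*A^12 + 9*A^8 - 11*A^4 + 13 - 11*A^-4 + 9*A^-8 - 6*A^-12 + 3*A^-16 - A^-20
Normalise by the writhe: (-A^3)^(-w) = (-A^3)^(0) = 1, so f(A) = 1 * <K> = -A^20 + 3*A^16 - 6*A^12 + 9*A^8 - 11*A^4 + 13 - 11*A^-4 + 9*A^-8 - 6*A^-12 + 3*A^-16 - A^-20.
Substitute A = t^(-1/4), i.e. A^e → t^(-e/4): V(t) = -t^5 + 3*t^4 - 6*t^3 + 9*t^2 - 11*t + 13 - 11*t^-1 + 9*t^-2 - 6*t^-3 + 3*t^-4 - t^-5

Answer: -t^5 + 3*t^4 - 6*t^3 + 9*t^2 - 11*t + 13 - 11*t^-1 + 9*t^-2 - 6*t^-3 + 3*t^-4 - t^-5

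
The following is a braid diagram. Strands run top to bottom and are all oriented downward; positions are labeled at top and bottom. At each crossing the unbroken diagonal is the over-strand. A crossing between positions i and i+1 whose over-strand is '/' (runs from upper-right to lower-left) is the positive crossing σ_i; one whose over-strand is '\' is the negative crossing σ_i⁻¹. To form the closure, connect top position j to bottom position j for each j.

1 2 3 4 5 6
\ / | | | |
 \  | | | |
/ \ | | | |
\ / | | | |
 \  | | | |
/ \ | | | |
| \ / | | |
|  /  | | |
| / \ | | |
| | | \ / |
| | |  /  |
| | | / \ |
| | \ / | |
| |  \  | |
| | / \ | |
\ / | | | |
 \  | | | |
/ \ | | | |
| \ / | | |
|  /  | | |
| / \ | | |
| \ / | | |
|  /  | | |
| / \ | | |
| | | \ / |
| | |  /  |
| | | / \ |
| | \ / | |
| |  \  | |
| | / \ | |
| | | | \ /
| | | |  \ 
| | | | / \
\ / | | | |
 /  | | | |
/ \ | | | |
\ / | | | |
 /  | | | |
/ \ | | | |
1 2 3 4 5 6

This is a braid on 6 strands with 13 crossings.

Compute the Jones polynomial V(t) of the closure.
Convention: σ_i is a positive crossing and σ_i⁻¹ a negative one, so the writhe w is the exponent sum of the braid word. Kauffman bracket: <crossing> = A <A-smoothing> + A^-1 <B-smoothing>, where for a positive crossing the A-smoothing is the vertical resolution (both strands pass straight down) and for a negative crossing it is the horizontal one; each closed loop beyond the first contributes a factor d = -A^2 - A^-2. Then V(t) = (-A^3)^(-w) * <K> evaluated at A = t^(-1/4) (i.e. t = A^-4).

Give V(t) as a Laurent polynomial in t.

Reading the diagram top to bottom ('/'-over between positions i,i+1 = s_i, '\'-over = s_i^-1): braid word = s1^-1 s1^-1 s2 s4 s3^-1 s1^-1 s2 s2 s4 s3^-1 s5^-1 s1 s1.
The presented braid s1^-1 s1^-1 s2 s4 s3^-1 s1^-1 s2 s2 s4 s3^-1 s5^-1 s1 s1 on 6 strands reduces by inverse Markov moves (closure unchanged at each step):
  Deconjugate: the word is γ·β·γ⁻¹ with γ = s1^-1 (prefix) and γ⁻¹ = s1 (suffix); strip both.
  Deconjugate: the word is γ·β·γ⁻¹ with γ = s1^-1 (prefix) and γ⁻¹ = s1 (suffix); strip both.
  Destabilize: the word has the form β·s5^-1 where s5^-1 occurs only as the final letter (β ∈ B_5); drop it and the last strand → 5 strands.
Reduced to β = s2 s4 s3^-1 s1^-1 s2 s2 s4 s3^-1 on 5 strands, 8 crossings.
Compute on β:
Braid: s2 s4 s3^-1 s1^-1 s2 s2 s4 s3^-1 on 5 strands, 8 crossings.
Writhe w = (#positive) - (#negative) = 5 - 3 = 2.
Computing the Kauffman bracket via state sum. There are 2^8 = 256 states.
Smooth each crossing (0=||, 1=⌣⌢); contribution A^(Σ sign_k(1-2s_k)) * d^(L-1).
Tabulate the states by total A-exponent and number of loops L (A-exp: L × count):
  A^8: L=4 ×1
  A^6: L=3 ×7, L=5 ×1
  A^4: L=2 ×19, L=4 ×9
  A^2: L=1 ×19, L=3 ×35, L=5 ×2
  A^0: L=2 ×48, L=4 ×22
  A^-2: L=3 ×49, L=5 ×7
  A^-4: L=4 ×27, L=6 ×1
  A^-6: L=5 ×8
  A^-8: L=6 ×1
Each group contributes A^e * Σ count * d^(L-1):
Powers of d = -A^2 - A^-2: d^2 = A^4 + 2 + A^-4; d^3 = -A^6 - 3*A^2 - 3*A^-2 - A^-6; d^4 = A^8 + 4*A^4 + 6 + 4*A^-4 + A^-8; d^5 = -A^10 - 5*A^6 - 10*A^2 - 10*A^-2 - 5*A^-6 - A^-10.
  A^8 * (d^3) = -A^14 - 3*A^10 - 3*A^6 - A^2
  A^6 * (7*d^2 + d^4) = A^14 + 11*A^10 + 20*A^6 + 11*A^2 + A^-2
  A^4 * (19*d + 9*d^3) = -9*A^10 - 46*A^6 - 46*A^2 - 9*A^-2
  A^2 * (19 + 35*d^2 + 2*d^4) = 2*A^10 + 43*A^6 + 101*A^2 + 43*A^-2 + 2*A^-6
  A^0 * (48*d + 22*d^3) = -22*A^6 - 114*A^2 - 114*A^-2 - 22*A^-6
  A^-2 * (49*d^2 + 7*d^4) = 7*A^6 + 77*A^2 + 140*A^-2 + 77*A^-6 + 7*A^-10
  A^-4 * (27*d^3 + d^5) = -A^6 - 32*A^2 - 91*A^-2 - 91*A^-6 - 32*A^-10 - A^-14
  A^-6 * (8*d^4) = 8*A^2 + 32*A^-2 + 48*A^-6 + 32*A^-10 + 8*A^-14
  A^-8 * (d^5) = -A^2 - 5*A^-2 - 10*A^-6 - 10*A^-10 - 5*A^-14 - A^-18
Summing the groups: <K> = A^10 - 2*A^6 + 3*A^2 - 3*A^-2 + 4*A^-6 - 3*A^-10 + 2*A^-14 - A^-18
Normalise by the writhe: (-A^3)^(-w) = (-A^3)^(-2) = A^-6, so f(A) = A^-6 * <K> = A^4 - 2 + 3*A^-4 - 3*A^-8 + 4*A^-12 - 3*A^-16 + 2*A^-20 - A^-24.
Substitute A = t^(-1/4), i.e. A^e → t^(-e/4): V(t) = -t^6 + 2*t^5 - 3*t^4 + 4*t^3 - 3*t^2 + 3*t - 2 + t^-1

Answer: -t^6 + 2*t^5 - 3*t^4 + 4*t^3 - 3*t^2 + 3*t - 2 + t^-1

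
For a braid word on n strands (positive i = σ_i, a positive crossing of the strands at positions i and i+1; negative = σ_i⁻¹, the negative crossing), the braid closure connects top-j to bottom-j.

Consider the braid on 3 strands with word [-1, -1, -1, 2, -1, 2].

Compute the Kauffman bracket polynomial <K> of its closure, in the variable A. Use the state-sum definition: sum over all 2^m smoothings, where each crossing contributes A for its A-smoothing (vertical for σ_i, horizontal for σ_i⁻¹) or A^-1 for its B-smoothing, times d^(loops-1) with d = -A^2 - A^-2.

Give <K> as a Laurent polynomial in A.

Braid: s1^-1 s1^-1 s1^-1 s2 s1^-1 s2 on 3 strands, 6 crossings.
Writhe w = (#positive) - (#negative) = 2 - 4 = -2.
Computing the Kauffman bracket via state sum. There are 2^6 = 64 states.
Each crossing splits two ways (0=vertical, 1=horizontal). The state's weight is A^(#A-smoothings - #B-smoothings) * d^(loops - 1).
Tabulate the states by total A-exponent and number of loops L (A-exp: L × count):
  A^6: L=5 ×1
  A^4: L=4 ×6
  A^2: L=3 ×15
  A^0: L=2 ×19, L=4 ×1
  A^-2: L=1 ×11, L=3 ×4
  A^-4: L=2 ×6
  A^-6: L=3 ×1
Each group contributes A^e * Σ count * d^(L-1):
Powers of d = -A^2 - A^-2: d^2 = A^4 + 2 + A^-4; d^3 = -A^6 - 3*A^2 - 3*A^-2 - A^-6; d^4 = A^8 + 4*A^4 + 6 + 4*A^-4 + A^-8.
  A^6 * (d^4) = A^14 + 4*A^10 + 6*A^6 + 4*A^2 + A^-2
  A^4 * (6*d^3) = -6*A^10 - 18*A^6 - 18*A^2 - 6*A^-2
  A^2 * (15*d^2) = 15*A^6 + 30*A^2 + 15*A^-2
  A^0 * (19*d + d^3) = -A^6 - 22*A^2 - 22*A^-2 - A^-6
  A^-2 * (11 + 4*d^2) = 4*A^2 + 19*A^-2 + 4*A^-6
  A^-4 * (6*d) = -6*A^-2 - 6*A^-6
  A^-6 * (d^2) = A^-2 + 2*A^-6 + A^-10
Summing the groups: <K> = A^14 - 2*A^10 + 2*A^6 - 2*A^2 + 2*A^-2 - A^-6 + A^-10

Answer: A^14 - 2*A^10 + 2*A^6 - 2*A^2 + 2*A^-2 - A^-6 + A^-10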